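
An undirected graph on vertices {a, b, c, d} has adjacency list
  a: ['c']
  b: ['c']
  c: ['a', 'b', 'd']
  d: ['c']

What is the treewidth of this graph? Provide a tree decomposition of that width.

Treewidth 1.
One such decomposition:
Bags: B1 = {a, c}  B2 = {c, d}  B3 = {b, c}
Tree: B1–B2, B2–B3

Each bag holds 2 vertices, so the decomposition has width 1, which upper-bounds the treewidth. Since G has at least one edge (e.g. c–a), it is not an edgeless graph, so tw(G) ≥ 1. Combining the bounds, tw(G) = 1.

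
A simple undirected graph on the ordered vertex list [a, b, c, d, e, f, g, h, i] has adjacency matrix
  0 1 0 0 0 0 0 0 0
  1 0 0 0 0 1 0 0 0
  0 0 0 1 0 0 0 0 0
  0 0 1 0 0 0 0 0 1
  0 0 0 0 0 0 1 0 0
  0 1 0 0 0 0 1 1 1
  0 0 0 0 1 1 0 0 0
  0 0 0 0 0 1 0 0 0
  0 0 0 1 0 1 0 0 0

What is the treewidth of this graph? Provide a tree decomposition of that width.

Treewidth 1.
Bags: B1 = {f, i}  B2 = {f, g}  B3 = {d, i}  B4 = {f, h}  B5 = {b, f}  B6 = {c, d}  B7 = {e, g}  B8 = {a, b}
Tree: B1–B2, B1–B3, B2–B4, B2–B5, B3–B6, B2–B7, B5–B8

The largest bag has 2 vertices, giving width 1; this decomposition certifies tw(G) ≤ 1. G has an edge, so its treewidth is at least 1. Therefore the treewidth is 1.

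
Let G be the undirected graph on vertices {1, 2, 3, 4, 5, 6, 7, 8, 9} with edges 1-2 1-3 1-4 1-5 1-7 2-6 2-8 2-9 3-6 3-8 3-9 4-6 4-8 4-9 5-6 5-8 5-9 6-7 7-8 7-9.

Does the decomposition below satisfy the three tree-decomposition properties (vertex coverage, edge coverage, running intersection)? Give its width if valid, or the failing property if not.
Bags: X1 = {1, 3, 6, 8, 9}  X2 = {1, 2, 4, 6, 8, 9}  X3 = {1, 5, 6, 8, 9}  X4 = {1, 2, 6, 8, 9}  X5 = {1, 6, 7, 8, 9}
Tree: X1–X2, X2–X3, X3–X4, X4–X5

A tree decomposition must satisfy three properties: every vertex lies in some bag; for every edge, both endpoints lie together in some bag; and for every vertex, the bags containing it form a connected subtree. Here bags containing vertex 2 are not connected in the tree, so the decomposition is invalid.

No — bags containing vertex 2 are not connected in the tree.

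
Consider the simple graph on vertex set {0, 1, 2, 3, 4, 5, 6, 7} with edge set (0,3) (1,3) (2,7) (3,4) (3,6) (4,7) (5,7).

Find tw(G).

1

A width-1 tree decomposition is:
Bags: B1 = {1, 3}  B2 = {3, 6}  B3 = {3, 4}  B4 = {0, 3}  B5 = {4, 7}  B6 = {5, 7}  B7 = {2, 7}
Tree: B1–B2, B1–B3, B1–B4, B3–B5, B5–B6, B6–B7
Each bag holds 2 vertices, so the decomposition has width 1, which upper-bounds the treewidth. Since G has at least one edge (e.g. 1–3), it is not an edgeless graph, so tw(G) ≥ 1. Therefore the treewidth is 1.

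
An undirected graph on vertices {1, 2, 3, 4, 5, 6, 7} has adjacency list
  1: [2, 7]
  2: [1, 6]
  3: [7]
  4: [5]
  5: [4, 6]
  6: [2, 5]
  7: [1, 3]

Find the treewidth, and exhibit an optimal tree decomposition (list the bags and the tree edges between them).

Treewidth 1.
One such decomposition:
Bags: B1 = {3, 7}  B2 = {1, 7}  B3 = {1, 2}  B4 = {2, 6}  B5 = {5, 6}  B6 = {4, 5}
Tree: B1–B2, B2–B3, B3–B4, B4–B5, B5–B6

The largest bag has 2 vertices, giving width 1; this decomposition certifies tw(G) ≤ 1. Any graph with an edge has treewidth ≥ 1, and G has the edge 3–7. Hence tw(G) = 1 exactly.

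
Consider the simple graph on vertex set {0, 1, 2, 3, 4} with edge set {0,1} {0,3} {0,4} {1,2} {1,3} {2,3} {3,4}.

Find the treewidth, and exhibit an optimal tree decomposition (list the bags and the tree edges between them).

Treewidth 2.
One optimal decomposition is:
Bags: B1 = {1, 2, 3}  B2 = {0, 1, 3}  B3 = {0, 3, 4}
Tree: B1–B2, B2–B3

Each bag holds 3 vertices, so the decomposition has width 2, which upper-bounds the treewidth. On the other hand G contains the 3-clique {0, 1, 3}. A clique must lie in a single bag of any decomposition, so no decomposition can have width below 2. Hence tw(G) = 2 exactly.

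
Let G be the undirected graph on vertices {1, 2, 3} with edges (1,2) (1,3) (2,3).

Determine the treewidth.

A width-2 tree decomposition is:
Bags: B1 = {1, 2, 3}
Tree: (single bag)
A single bag containing all 3 vertices is trivially a valid decomposition of width 2. For the lower bound, the 3 vertices {1, 2, 3} are pairwise adjacent, and any tree decomposition puts a clique entirely inside one bag — forcing width ≥ 2. Hence tw(G) = 2 exactly.

2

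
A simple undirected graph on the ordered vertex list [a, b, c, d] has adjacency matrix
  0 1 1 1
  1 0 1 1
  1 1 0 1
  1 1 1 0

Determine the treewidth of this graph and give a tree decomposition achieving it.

Treewidth 3.
Bags: B1 = {a, b, c, d}
Tree: (single bag)

With just one bag of size 4, the width is 4 − 1 = 3, so tw(G) ≤ 3. Conversely, {a, b, c, d} is a clique of size 4, and the vertices of any clique must share a bag in every tree decomposition; so some bag has ≥ 4 vertices and tw(G) ≥ 3. Therefore the treewidth is 3.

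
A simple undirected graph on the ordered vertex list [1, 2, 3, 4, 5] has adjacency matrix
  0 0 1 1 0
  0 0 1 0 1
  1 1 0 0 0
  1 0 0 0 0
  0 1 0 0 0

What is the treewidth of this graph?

1

A width-1 tree decomposition is:
Bags: B1 = {2, 5}  B2 = {2, 3}  B3 = {1, 3}  B4 = {1, 4}
Tree: B1–B2, B2–B3, B3–B4
The largest bag has 2 vertices, giving width 1; this decomposition certifies tw(G) ≤ 1. G has an edge, so its treewidth is at least 1. Combining the bounds, tw(G) = 1.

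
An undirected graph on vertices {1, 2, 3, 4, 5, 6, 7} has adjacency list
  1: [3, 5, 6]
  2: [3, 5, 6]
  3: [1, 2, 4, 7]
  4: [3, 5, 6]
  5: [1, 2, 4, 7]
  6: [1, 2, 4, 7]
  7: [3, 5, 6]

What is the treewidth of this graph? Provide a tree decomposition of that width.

Treewidth 3.
One such decomposition:
Bags: B1 = {2, 3, 5, 6}  B2 = {3, 5, 6, 7}  B3 = {3, 4, 5, 6}  B4 = {1, 3, 5, 6}
Tree: B1–B2, B2–B3, B3–B4

Every bag has size at most 4, so the width is 4 − 1 = 3 and tw(G) ≤ 3. For the lower bound: the 4 vertex sets {2,6}, {3,7}, {5}, {4} are disjoint, each induces a connected subgraph, and every pair is joined by at least one edge of G. Contracting each set to a single vertex therefore yields K_{4} as a minor, and since treewidth is minor-monotone, tw(G) ≥ tw(K_{4}) = 3. Combining the bounds, tw(G) = 3.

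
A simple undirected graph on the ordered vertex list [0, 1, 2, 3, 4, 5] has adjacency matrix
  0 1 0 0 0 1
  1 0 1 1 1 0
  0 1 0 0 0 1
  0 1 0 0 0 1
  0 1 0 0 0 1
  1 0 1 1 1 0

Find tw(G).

A width-2 tree decomposition is:
Bags: B1 = {1, 2, 5}  B2 = {0, 1, 5}  B3 = {1, 3, 5}  B4 = {1, 4, 5}
Tree: B1–B2, B2–B3, B3–B4
Each bag holds 3 vertices, so the decomposition has width 2, which upper-bounds the treewidth. Since 2–1–0–5–2 is a cycle in G, G is not acyclic. Forests are exactly the graphs of treewidth ≤ 1, so tw(G) ≥ 2. Hence tw(G) = 2 exactly.

2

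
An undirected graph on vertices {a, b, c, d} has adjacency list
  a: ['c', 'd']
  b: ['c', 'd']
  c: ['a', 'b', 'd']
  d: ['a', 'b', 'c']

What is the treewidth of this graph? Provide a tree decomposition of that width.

Each bag holds 3 vertices, so the decomposition has width 2, which upper-bounds the treewidth. Conversely, {a, c, d} is a clique of size 3, and the vertices of any clique must share a bag in every tree decomposition; so some bag has ≥ 3 vertices and tw(G) ≥ 2. Combining the bounds, tw(G) = 2.

Treewidth 2.
Bags: B1 = {b, c, d}  B2 = {a, c, d}
Tree: B1–B2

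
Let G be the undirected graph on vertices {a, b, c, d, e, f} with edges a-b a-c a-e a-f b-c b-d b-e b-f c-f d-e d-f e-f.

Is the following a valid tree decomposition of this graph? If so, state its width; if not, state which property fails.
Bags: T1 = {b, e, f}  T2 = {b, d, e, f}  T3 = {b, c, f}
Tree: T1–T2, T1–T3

A tree decomposition must satisfy three properties: every vertex lies in some bag; for every edge, both endpoints lie together in some bag; and for every vertex, the bags containing it form a connected subtree. Here vertex a appears in no bag, so the decomposition is invalid.

No — vertex a appears in no bag.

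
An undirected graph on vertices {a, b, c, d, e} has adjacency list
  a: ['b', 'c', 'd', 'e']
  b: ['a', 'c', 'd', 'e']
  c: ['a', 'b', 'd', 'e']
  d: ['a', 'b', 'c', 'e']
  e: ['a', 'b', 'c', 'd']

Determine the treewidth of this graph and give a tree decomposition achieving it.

Treewidth 4.
Bags: B1 = {a, b, c, d, e}
Tree: (single bag)

With just one bag of size 5, the width is 5 − 1 = 4, so tw(G) ≤ 4. Conversely, {a, b, c, d, e} is a clique of size 5, and the vertices of any clique must share a bag in every tree decomposition; so some bag has ≥ 5 vertices and tw(G) ≥ 4. Combining the bounds, tw(G) = 4.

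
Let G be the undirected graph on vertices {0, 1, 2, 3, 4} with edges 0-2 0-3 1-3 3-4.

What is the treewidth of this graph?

A width-1 tree decomposition is:
Bags: B1 = {3, 4}  B2 = {0, 3}  B3 = {1, 3}  B4 = {0, 2}
Tree: B1–B2, B2–B3, B2–B4
Each bag holds 2 vertices, so the decomposition has width 1, which upper-bounds the treewidth. Since G has at least one edge (e.g. 4–3), it is not an edgeless graph, so tw(G) ≥ 1. Hence tw(G) = 1 exactly.

1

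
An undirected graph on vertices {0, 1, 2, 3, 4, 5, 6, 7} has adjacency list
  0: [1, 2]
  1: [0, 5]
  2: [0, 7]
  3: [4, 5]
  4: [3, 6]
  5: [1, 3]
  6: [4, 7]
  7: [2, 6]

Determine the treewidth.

A width-2 tree decomposition is:
Bags: B1 = {2, 6, 7}  B2 = {2, 4, 6}  B3 = {2, 3, 4}  B4 = {2, 3, 5}  B5 = {1, 2, 5}  B6 = {0, 1, 2}
Tree: B1–B2, B2–B3, B3–B4, B4–B5, B5–B6
Every bag has size at most 3, so the width is 3 − 1 = 2 and tw(G) ≤ 2. Since 2–7–6–4–3–5–1–0–2 is a cycle in G, G is not acyclic. Forests are exactly the graphs of treewidth ≤ 1, so tw(G) ≥ 2. Hence tw(G) = 2 exactly.

2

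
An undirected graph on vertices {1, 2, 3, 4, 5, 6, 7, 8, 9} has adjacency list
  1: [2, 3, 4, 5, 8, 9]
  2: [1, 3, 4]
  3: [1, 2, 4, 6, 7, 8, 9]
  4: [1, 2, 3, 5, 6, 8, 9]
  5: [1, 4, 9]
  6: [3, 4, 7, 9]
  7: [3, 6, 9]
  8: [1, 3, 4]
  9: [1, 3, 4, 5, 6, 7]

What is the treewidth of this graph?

3

A width-3 tree decomposition is:
Bags: B1 = {3, 4, 6, 9}  B2 = {1, 3, 4, 9}  B3 = {1, 3, 4, 8}  B4 = {3, 6, 7, 9}  B5 = {1, 2, 3, 4}  B6 = {1, 4, 5, 9}
Tree: B1–B2, B2–B3, B1–B4, B3–B5, B2–B6
The largest bag has 4 vertices, giving width 3; this decomposition certifies tw(G) ≤ 3. Conversely, {1, 3, 4, 8} is a clique of size 4, and the vertices of any clique must share a bag in every tree decomposition; so some bag has ≥ 4 vertices and tw(G) ≥ 3. Combining the bounds, tw(G) = 3.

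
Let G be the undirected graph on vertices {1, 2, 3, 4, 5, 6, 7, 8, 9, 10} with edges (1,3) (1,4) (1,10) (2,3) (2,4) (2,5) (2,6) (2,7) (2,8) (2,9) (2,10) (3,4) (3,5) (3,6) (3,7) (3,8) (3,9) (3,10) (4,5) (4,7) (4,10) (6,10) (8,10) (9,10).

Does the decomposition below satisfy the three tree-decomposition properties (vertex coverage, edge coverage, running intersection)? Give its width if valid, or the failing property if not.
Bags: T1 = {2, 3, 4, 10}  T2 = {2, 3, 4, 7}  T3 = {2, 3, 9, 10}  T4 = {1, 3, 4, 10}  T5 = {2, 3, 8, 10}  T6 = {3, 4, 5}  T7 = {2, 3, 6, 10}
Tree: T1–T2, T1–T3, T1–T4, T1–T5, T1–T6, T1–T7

No — edge (2,5) lies in no bag.

A tree decomposition must satisfy three properties: every vertex lies in some bag; for every edge, both endpoints lie together in some bag; and for every vertex, the bags containing it form a connected subtree. Here edge (2,5) lies in no bag, so the decomposition is invalid.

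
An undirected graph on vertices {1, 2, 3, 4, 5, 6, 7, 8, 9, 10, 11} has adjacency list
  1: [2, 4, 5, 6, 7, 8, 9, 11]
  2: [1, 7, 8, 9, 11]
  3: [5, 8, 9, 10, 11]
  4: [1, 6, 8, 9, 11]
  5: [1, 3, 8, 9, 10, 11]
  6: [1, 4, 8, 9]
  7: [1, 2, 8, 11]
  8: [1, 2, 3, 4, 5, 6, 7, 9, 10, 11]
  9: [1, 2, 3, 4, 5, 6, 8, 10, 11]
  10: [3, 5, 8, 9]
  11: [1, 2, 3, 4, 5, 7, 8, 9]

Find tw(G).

A width-4 tree decomposition is:
Bags: B1 = {1, 2, 7, 8, 11}  B2 = {1, 2, 8, 9, 11}  B3 = {1, 4, 8, 9, 11}  B4 = {1, 5, 8, 9, 11}  B5 = {3, 5, 8, 9, 11}  B6 = {3, 5, 8, 9, 10}  B7 = {1, 4, 6, 8, 9}
Tree: B1–B2, B2–B3, B2–B4, B4–B5, B5–B6, B3–B7
The largest bag has 5 vertices, giving width 4; this decomposition certifies tw(G) ≤ 4. Conversely, {1, 2, 8, 9, 11} is a clique of size 5, and the vertices of any clique must share a bag in every tree decomposition; so some bag has ≥ 5 vertices and tw(G) ≥ 4. Therefore the treewidth is 4.

4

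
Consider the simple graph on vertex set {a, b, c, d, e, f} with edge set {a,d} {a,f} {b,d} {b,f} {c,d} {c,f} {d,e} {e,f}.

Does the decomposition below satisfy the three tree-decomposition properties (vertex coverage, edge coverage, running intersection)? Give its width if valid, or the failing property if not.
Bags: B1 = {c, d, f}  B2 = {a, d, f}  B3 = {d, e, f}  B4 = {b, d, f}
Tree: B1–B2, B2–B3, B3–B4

Every vertex of G appears in some bag (union = {a, b, c, d, e, f}); every edge is covered by a bag; and for each vertex v the set of bags containing v is connected in the bag tree. The decomposition is therefore valid. The largest bag has 3 vertices, so the width is 2.

Yes; width 2.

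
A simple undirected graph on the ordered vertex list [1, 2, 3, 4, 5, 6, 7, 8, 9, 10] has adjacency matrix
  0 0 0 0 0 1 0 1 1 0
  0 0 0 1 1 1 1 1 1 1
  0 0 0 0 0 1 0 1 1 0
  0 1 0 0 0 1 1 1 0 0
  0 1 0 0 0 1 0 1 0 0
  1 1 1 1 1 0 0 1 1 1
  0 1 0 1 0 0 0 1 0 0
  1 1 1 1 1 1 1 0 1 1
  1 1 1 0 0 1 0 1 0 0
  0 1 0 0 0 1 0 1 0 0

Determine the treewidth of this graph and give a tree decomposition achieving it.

Treewidth 3.
One such decomposition:
Bags: B1 = {2, 6, 8, 9}  B2 = {3, 6, 8, 9}  B3 = {2, 4, 6, 8}  B4 = {2, 5, 6, 8}  B5 = {2, 6, 8, 10}  B6 = {1, 6, 8, 9}  B7 = {2, 4, 7, 8}
Tree: B1–B2, B1–B3, B3–B4, B4–B5, B1–B6, B3–B7

Every bag has size at most 4, so the width is 4 − 1 = 3 and tw(G) ≤ 3. For the lower bound, the 4 vertices {1, 6, 8, 9} are pairwise adjacent, and any tree decomposition puts a clique entirely inside one bag — forcing width ≥ 3. Therefore the treewidth is 3.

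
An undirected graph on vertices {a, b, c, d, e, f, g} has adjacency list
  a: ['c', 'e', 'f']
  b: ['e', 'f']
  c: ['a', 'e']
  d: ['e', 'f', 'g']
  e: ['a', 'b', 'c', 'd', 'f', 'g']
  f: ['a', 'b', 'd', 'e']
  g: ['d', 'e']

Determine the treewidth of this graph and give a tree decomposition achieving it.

Treewidth 2.
One such decomposition:
Bags: B1 = {d, e, f}  B2 = {a, e, f}  B3 = {d, e, g}  B4 = {a, c, e}  B5 = {b, e, f}
Tree: B1–B2, B1–B3, B2–B4, B2–B5

The largest bag has 3 vertices, giving width 2; this decomposition certifies tw(G) ≤ 2. For the lower bound, the 3 vertices {d, e, g} are pairwise adjacent, and any tree decomposition puts a clique entirely inside one bag — forcing width ≥ 2. The upper and lower bounds meet at 2, so that is the treewidth.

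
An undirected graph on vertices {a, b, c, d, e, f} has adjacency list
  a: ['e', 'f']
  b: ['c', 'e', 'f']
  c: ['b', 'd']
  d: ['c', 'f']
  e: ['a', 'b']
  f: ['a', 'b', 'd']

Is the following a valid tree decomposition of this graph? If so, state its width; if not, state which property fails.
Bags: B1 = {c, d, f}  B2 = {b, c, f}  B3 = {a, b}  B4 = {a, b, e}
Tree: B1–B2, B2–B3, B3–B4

A tree decomposition must satisfy three properties: every vertex lies in some bag; for every edge, both endpoints lie together in some bag; and for every vertex, the bags containing it form a connected subtree. Here edge (f,a) lies in no bag, so the decomposition is invalid.

No — edge (f,a) lies in no bag.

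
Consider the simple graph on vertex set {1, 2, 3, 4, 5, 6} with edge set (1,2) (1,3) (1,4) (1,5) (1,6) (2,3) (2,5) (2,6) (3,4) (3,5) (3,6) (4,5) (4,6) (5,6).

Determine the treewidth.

A width-4 tree decomposition is:
Bags: B1 = {1, 2, 3, 5, 6}  B2 = {1, 3, 4, 5, 6}
Tree: B1–B2
Each bag holds 5 vertices, so the decomposition has width 4, which upper-bounds the treewidth. Conversely, {1, 2, 3, 5, 6} is a clique of size 5, and the vertices of any clique must share a bag in every tree decomposition; so some bag has ≥ 5 vertices and tw(G) ≥ 4. The upper and lower bounds meet at 4, so that is the treewidth.

4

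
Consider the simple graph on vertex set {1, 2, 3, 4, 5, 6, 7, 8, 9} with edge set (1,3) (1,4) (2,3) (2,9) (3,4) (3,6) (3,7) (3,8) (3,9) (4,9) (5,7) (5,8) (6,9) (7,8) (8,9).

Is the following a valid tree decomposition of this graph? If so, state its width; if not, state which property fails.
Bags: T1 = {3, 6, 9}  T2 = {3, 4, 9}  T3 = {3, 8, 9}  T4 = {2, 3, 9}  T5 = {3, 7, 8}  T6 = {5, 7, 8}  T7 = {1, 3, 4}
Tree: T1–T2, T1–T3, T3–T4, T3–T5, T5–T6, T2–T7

Vertex coverage: the bags together contain {1, 2, 3, 4, 5, 6, 7, 8, 9}, the full vertex set. Edge coverage: each edge of G has both endpoints in at least one bag. Running intersection: for every vertex, the bags containing it form a connected subtree. All three properties hold, so this is a valid tree decomposition of width max|bag| − 1 = 2, and hence tw(G) ≤ 2.

Yes; width 2.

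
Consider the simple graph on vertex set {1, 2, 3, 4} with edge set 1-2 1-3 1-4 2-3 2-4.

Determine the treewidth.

2

A width-2 tree decomposition is:
Bags: B1 = {1, 2, 4}  B2 = {1, 2, 3}
Tree: B1–B2
Every bag has size at most 3, so the width is 3 − 1 = 2 and tw(G) ≤ 2. Conversely, {1, 2, 3} is a clique of size 3, and the vertices of any clique must share a bag in every tree decomposition; so some bag has ≥ 3 vertices and tw(G) ≥ 2. The upper and lower bounds meet at 2, so that is the treewidth.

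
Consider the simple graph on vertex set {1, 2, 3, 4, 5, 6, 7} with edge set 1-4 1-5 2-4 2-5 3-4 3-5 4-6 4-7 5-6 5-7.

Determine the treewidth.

2

A width-2 tree decomposition is:
Bags: B1 = {4, 5, 7}  B2 = {3, 4, 5}  B3 = {1, 4, 5}  B4 = {2, 4, 5}  B5 = {4, 5, 6}
Tree: B1–B2, B2–B3, B3–B4, B4–B5
Every bag has size at most 3, so the width is 3 − 1 = 2 and tw(G) ≤ 2. The edges 5–7–4–3–5 form a cycle, so G is not a tree and its treewidth is at least 2. Therefore the treewidth is 2.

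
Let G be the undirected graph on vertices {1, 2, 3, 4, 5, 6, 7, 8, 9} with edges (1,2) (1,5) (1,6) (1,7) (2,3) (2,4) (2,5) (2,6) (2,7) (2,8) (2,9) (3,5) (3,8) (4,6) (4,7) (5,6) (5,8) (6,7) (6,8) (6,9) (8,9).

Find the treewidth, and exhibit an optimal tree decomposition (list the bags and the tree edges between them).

Each bag holds 4 vertices, so the decomposition has width 3, which upper-bounds the treewidth. On the other hand G contains the 4-clique {2, 3, 5, 8}. A clique must lie in a single bag of any decomposition, so no decomposition can have width below 3. Hence tw(G) = 3 exactly.

Treewidth 3.
One such decomposition:
Bags: B1 = {1, 2, 5, 6}  B2 = {2, 5, 6, 8}  B3 = {2, 3, 5, 8}  B4 = {1, 2, 6, 7}  B5 = {2, 4, 6, 7}  B6 = {2, 6, 8, 9}
Tree: B1–B2, B2–B3, B1–B4, B4–B5, B2–B6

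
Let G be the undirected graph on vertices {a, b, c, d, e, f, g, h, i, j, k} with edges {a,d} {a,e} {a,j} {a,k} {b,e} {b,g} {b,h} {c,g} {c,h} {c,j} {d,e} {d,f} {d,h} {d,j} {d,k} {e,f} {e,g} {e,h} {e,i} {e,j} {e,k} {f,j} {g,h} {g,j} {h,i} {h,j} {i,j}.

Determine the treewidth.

3

A width-3 tree decomposition is:
Bags: B1 = {d, e, f, j}  B2 = {d, e, h, j}  B3 = {a, d, e, j}  B4 = {e, g, h, j}  B5 = {a, d, e, k}  B6 = {c, g, h, j}  B7 = {b, e, g, h}  B8 = {e, h, i, j}
Tree: B1–B2, B2–B3, B2–B4, B3–B5, B4–B6, B4–B7, B2–B8
Each bag holds 4 vertices, so the decomposition has width 3, which upper-bounds the treewidth. On the other hand G contains the 4-clique {d, e, h, j}. A clique must lie in a single bag of any decomposition, so no decomposition can have width below 3. Hence tw(G) = 3 exactly.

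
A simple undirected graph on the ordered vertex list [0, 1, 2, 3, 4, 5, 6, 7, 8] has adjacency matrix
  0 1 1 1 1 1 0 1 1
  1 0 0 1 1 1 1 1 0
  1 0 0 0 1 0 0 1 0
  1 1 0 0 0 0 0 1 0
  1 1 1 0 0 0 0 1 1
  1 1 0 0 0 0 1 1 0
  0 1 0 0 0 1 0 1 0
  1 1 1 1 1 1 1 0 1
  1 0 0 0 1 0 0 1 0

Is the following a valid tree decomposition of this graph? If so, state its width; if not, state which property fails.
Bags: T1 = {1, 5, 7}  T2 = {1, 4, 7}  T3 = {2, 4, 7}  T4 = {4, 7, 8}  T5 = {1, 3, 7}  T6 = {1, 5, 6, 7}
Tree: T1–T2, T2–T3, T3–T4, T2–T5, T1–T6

A tree decomposition must satisfy three properties: every vertex lies in some bag; for every edge, both endpoints lie together in some bag; and for every vertex, the bags containing it form a connected subtree. Here vertex 0 appears in no bag, so the decomposition is invalid.

No — vertex 0 appears in no bag.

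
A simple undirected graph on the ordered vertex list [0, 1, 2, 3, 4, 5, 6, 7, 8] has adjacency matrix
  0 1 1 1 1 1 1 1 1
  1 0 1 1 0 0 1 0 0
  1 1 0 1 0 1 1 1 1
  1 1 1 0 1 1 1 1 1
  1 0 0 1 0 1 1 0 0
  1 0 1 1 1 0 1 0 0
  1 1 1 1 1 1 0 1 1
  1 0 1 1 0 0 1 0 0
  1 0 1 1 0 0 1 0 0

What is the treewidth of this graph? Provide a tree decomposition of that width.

Treewidth 4.
Bags: B1 = {0, 1, 2, 3, 6}  B2 = {0, 2, 3, 5, 6}  B3 = {0, 2, 3, 6, 7}  B4 = {0, 2, 3, 6, 8}  B5 = {0, 3, 4, 5, 6}
Tree: B1–B2, B2–B3, B3–B4, B2–B5

Each bag holds 5 vertices, so the decomposition has width 4, which upper-bounds the treewidth. Conversely, {0, 2, 3, 6, 8} is a clique of size 5, and the vertices of any clique must share a bag in every tree decomposition; so some bag has ≥ 5 vertices and tw(G) ≥ 4. Hence tw(G) = 4 exactly.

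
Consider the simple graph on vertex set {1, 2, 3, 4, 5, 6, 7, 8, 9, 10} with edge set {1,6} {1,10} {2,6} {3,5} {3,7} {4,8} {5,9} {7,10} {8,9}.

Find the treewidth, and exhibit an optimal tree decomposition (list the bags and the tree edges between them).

Treewidth 1.
One optimal decomposition is:
Bags: B1 = {2, 6}  B2 = {1, 6}  B3 = {1, 10}  B4 = {7, 10}  B5 = {3, 7}  B6 = {3, 5}  B7 = {5, 9}  B8 = {8, 9}  B9 = {4, 8}
Tree: B1–B2, B2–B3, B3–B4, B4–B5, B5–B6, B6–B7, B7–B8, B8–B9

Every bag has size at most 2, so the width is 2 − 1 = 1 and tw(G) ≤ 1. Since G has at least one edge (e.g. 2–6), it is not an edgeless graph, so tw(G) ≥ 1. Hence tw(G) = 1 exactly.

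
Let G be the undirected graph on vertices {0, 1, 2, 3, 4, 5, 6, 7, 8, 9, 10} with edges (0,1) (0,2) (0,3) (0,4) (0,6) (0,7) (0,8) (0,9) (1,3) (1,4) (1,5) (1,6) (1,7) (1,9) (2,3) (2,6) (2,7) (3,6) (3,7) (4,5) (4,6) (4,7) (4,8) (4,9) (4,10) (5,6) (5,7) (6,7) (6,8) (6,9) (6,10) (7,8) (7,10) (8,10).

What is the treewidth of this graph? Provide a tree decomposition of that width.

Treewidth 4.
One such decomposition:
Bags: B1 = {1, 4, 5, 6, 7}  B2 = {0, 1, 4, 6, 7}  B3 = {0, 4, 6, 7, 8}  B4 = {4, 6, 7, 8, 10}  B5 = {0, 1, 3, 6, 7}  B6 = {0, 1, 4, 6, 9}  B7 = {0, 2, 3, 6, 7}
Tree: B1–B2, B2–B3, B3–B4, B2–B5, B2–B6, B5–B7

Every bag has size at most 5, so the width is 5 − 1 = 4 and tw(G) ≤ 4. For the lower bound, the 5 vertices {0, 1, 4, 6, 9} are pairwise adjacent, and any tree decomposition puts a clique entirely inside one bag — forcing width ≥ 4. Therefore the treewidth is 4.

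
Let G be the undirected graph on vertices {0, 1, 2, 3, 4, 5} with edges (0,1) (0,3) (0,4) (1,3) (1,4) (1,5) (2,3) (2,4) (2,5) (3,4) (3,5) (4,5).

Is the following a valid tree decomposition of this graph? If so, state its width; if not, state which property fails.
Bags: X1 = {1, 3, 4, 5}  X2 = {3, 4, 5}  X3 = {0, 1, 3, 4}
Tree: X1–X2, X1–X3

A tree decomposition must satisfy three properties: every vertex lies in some bag; for every edge, both endpoints lie together in some bag; and for every vertex, the bags containing it form a connected subtree. Here vertex 2 appears in no bag, so the decomposition is invalid.

No — vertex 2 appears in no bag.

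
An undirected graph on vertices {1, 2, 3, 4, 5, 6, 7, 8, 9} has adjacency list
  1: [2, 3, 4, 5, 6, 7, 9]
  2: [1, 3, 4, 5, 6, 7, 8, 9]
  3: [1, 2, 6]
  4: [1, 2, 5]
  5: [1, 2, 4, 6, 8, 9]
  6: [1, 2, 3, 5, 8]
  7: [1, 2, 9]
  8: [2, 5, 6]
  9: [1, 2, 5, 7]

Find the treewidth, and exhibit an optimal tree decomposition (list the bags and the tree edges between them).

Treewidth 3.
Bags: B1 = {1, 2, 5, 9}  B2 = {1, 2, 4, 5}  B3 = {1, 2, 5, 6}  B4 = {1, 2, 7, 9}  B5 = {2, 5, 6, 8}  B6 = {1, 2, 3, 6}
Tree: B1–B2, B2–B3, B1–B4, B3–B5, B3–B6

Each bag holds 4 vertices, so the decomposition has width 3, which upper-bounds the treewidth. On the other hand G contains the 4-clique {2, 5, 6, 8}. A clique must lie in a single bag of any decomposition, so no decomposition can have width below 3. Combining the bounds, tw(G) = 3.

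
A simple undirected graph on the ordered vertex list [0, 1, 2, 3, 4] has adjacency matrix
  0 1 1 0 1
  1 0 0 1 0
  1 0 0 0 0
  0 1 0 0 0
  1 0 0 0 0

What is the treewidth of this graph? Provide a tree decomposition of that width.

Each bag holds 2 vertices, so the decomposition has width 1, which upper-bounds the treewidth. Since G has at least one edge (e.g. 1–0), it is not an edgeless graph, so tw(G) ≥ 1. Combining the bounds, tw(G) = 1.

Treewidth 1.
One optimal decomposition is:
Bags: B1 = {0, 1}  B2 = {1, 3}  B3 = {0, 4}  B4 = {0, 2}
Tree: B1–B2, B1–B3, B1–B4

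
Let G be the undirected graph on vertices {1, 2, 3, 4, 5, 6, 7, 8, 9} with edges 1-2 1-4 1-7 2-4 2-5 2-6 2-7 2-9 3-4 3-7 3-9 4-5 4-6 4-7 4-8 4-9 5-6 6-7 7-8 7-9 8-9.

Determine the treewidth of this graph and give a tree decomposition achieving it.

Treewidth 3.
One optimal decomposition is:
Bags: B1 = {2, 4, 6, 7}  B2 = {1, 2, 4, 7}  B3 = {2, 4, 5, 6}  B4 = {2, 4, 7, 9}  B5 = {4, 7, 8, 9}  B6 = {3, 4, 7, 9}
Tree: B1–B2, B1–B3, B1–B4, B4–B5, B5–B6

The largest bag has 4 vertices, giving width 3; this decomposition certifies tw(G) ≤ 3. For the lower bound, the 4 vertices {2, 4, 5, 6} are pairwise adjacent, and any tree decomposition puts a clique entirely inside one bag — forcing width ≥ 3. Combining the bounds, tw(G) = 3.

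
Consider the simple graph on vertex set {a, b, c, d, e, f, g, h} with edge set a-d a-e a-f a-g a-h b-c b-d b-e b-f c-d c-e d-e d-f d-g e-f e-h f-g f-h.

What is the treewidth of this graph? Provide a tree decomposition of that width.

Treewidth 3.
One such decomposition:
Bags: B1 = {b, d, e, f}  B2 = {b, c, d, e}  B3 = {a, d, e, f}  B4 = {a, d, f, g}  B5 = {a, e, f, h}
Tree: B1–B2, B1–B3, B3–B4, B3–B5

Every bag has size at most 4, so the width is 4 − 1 = 3 and tw(G) ≤ 3. Conversely, {b, c, d, e} is a clique of size 4, and the vertices of any clique must share a bag in every tree decomposition; so some bag has ≥ 4 vertices and tw(G) ≥ 3. The upper and lower bounds meet at 3, so that is the treewidth.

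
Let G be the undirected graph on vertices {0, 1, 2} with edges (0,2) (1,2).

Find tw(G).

1

A width-1 tree decomposition is:
Bags: B1 = {1, 2}  B2 = {0, 2}
Tree: B1–B2
The largest bag has 2 vertices, giving width 1; this decomposition certifies tw(G) ≤ 1. Any graph with an edge has treewidth ≥ 1, and G has the edge 1–2. Combining the bounds, tw(G) = 1.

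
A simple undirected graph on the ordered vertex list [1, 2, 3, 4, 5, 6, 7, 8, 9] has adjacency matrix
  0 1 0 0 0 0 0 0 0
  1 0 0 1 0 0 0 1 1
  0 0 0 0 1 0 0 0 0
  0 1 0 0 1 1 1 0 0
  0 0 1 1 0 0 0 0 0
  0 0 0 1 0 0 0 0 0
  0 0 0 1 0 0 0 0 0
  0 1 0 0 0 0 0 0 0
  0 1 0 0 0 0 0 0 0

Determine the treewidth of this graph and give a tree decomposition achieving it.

Treewidth 1.
One such decomposition:
Bags: B1 = {4, 5}  B2 = {2, 4}  B3 = {1, 2}  B4 = {4, 7}  B5 = {4, 6}  B6 = {2, 9}  B7 = {3, 5}  B8 = {2, 8}
Tree: B1–B2, B2–B3, B2–B4, B2–B5, B2–B6, B1–B7, B6–B8

Each bag holds 2 vertices, so the decomposition has width 1, which upper-bounds the treewidth. Any graph with an edge has treewidth ≥ 1, and G has the edge 5–4. Hence tw(G) = 1 exactly.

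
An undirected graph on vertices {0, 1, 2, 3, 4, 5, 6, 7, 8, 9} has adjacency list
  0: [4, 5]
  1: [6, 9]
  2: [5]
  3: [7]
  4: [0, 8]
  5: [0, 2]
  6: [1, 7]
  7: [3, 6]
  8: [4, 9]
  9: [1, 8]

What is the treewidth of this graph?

A width-1 tree decomposition is:
Bags: B1 = {3, 7}  B2 = {6, 7}  B3 = {1, 6}  B4 = {1, 9}  B5 = {8, 9}  B6 = {4, 8}  B7 = {0, 4}  B8 = {0, 5}  B9 = {2, 5}
Tree: B1–B2, B2–B3, B3–B4, B4–B5, B5–B6, B6–B7, B7–B8, B8–B9
The largest bag has 2 vertices, giving width 1; this decomposition certifies tw(G) ≤ 1. Since G has at least one edge (e.g. 3–7), it is not an edgeless graph, so tw(G) ≥ 1. Hence tw(G) = 1 exactly.

1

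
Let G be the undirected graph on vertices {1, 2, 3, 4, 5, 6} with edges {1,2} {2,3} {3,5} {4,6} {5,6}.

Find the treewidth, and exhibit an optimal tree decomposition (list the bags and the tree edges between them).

Treewidth 1.
Bags: B1 = {4, 6}  B2 = {5, 6}  B3 = {3, 5}  B4 = {2, 3}  B5 = {1, 2}
Tree: B1–B2, B2–B3, B3–B4, B4–B5

Each bag holds 2 vertices, so the decomposition has width 1, which upper-bounds the treewidth. G has an edge, so its treewidth is at least 1. Therefore the treewidth is 1.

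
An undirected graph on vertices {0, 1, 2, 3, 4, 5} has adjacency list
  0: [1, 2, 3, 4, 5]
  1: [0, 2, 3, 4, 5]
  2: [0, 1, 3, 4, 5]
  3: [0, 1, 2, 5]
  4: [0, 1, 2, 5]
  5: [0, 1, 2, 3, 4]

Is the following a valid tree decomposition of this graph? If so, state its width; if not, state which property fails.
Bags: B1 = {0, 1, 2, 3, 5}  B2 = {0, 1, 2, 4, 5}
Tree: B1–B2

Vertex coverage: the bags together contain {0, 1, 2, 3, 4, 5}, the full vertex set. Edge coverage: each edge of G has both endpoints in at least one bag. Running intersection: for every vertex, the bags containing it form a connected subtree. All three properties hold, so this is a valid tree decomposition of width max|bag| − 1 = 4, and hence tw(G) ≤ 4.

Yes; width 4.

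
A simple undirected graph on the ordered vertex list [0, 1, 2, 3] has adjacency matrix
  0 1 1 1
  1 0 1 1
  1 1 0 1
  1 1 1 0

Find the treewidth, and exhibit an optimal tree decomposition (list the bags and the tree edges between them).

With just one bag of size 4, the width is 4 − 1 = 3, so tw(G) ≤ 3. On the other hand G contains the 4-clique {0, 1, 2, 3}. A clique must lie in a single bag of any decomposition, so no decomposition can have width below 3. The upper and lower bounds meet at 3, so that is the treewidth.

Treewidth 3.
One such decomposition:
Bags: B1 = {0, 1, 2, 3}
Tree: (single bag)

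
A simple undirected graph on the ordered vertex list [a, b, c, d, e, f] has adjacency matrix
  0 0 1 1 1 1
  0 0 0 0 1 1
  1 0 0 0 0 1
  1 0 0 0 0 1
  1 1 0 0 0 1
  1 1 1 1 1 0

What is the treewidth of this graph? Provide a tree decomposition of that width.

The largest bag has 3 vertices, giving width 2; this decomposition certifies tw(G) ≤ 2. Conversely, {a, d, f} is a clique of size 3, and the vertices of any clique must share a bag in every tree decomposition; so some bag has ≥ 3 vertices and tw(G) ≥ 2. The upper and lower bounds meet at 2, so that is the treewidth.

Treewidth 2.
One such decomposition:
Bags: B1 = {a, c, f}  B2 = {a, e, f}  B3 = {b, e, f}  B4 = {a, d, f}
Tree: B1–B2, B2–B3, B1–B4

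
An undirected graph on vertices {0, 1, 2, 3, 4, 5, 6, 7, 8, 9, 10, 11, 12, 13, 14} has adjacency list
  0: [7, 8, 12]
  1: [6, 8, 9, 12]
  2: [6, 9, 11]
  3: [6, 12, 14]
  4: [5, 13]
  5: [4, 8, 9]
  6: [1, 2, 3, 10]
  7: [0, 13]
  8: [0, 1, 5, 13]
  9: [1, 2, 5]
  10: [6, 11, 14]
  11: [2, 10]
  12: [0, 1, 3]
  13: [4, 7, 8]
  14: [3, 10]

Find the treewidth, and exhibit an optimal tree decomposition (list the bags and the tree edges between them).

Treewidth 3.
One such decomposition:
Bags: B1 = {3, 10, 11, 14}  B2 = {3, 6, 10, 11}  B3 = {2, 3, 6, 11}  B4 = {2, 3, 6, 12}  B5 = {1, 2, 6, 12}  B6 = {1, 2, 9, 12}  B7 = {0, 1, 9, 12}  B8 = {0, 1, 8, 9}  B9 = {0, 5, 8, 9}  B10 = {0, 5, 7, 8}  B11 = {5, 7, 8, 13}  B12 = {4, 5, 7, 13}
Tree: B1–B2, B2–B3, B3–B4, B4–B5, B5–B6, B6–B7, B7–B8, B8–B9, B9–B10, B10–B11, B11–B12

Each bag holds 4 vertices, so the decomposition has width 3, which upper-bounds the treewidth. For the lower bound: the 4 vertex sets {10,11,14}, {3}, {6}, {1,2,9,12} are disjoint, each induces a connected subgraph, and every pair is joined by at least one edge of G. Contracting each set to a single vertex therefore yields K_{4} as a minor, and since treewidth is minor-monotone, tw(G) ≥ tw(K_{4}) = 3. Hence tw(G) = 3 exactly.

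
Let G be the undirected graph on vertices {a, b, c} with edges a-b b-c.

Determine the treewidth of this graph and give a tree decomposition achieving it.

The largest bag has 2 vertices, giving width 1; this decomposition certifies tw(G) ≤ 1. Any graph with an edge has treewidth ≥ 1, and G has the edge b–c. The upper and lower bounds meet at 1, so that is the treewidth.

Treewidth 1.
One such decomposition:
Bags: B1 = {b, c}  B2 = {a, b}
Tree: B1–B2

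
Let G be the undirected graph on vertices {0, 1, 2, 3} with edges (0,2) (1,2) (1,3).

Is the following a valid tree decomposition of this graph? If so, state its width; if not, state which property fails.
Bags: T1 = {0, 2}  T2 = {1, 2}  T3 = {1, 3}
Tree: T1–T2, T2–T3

Every vertex of G appears in some bag (union = {0, 1, 2, 3}); every edge is covered by a bag; and for each vertex v the set of bags containing v is connected in the bag tree. The decomposition is therefore valid. The largest bag has 2 vertices, so the width is 1.

Yes; width 1.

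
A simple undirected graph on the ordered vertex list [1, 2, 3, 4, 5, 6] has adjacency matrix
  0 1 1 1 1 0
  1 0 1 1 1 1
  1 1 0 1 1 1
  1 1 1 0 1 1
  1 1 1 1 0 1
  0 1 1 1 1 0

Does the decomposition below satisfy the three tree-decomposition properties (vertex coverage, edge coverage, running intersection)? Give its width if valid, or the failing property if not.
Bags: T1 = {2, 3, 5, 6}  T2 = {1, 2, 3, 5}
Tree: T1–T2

No — vertex 4 appears in no bag.

A tree decomposition must satisfy three properties: every vertex lies in some bag; for every edge, both endpoints lie together in some bag; and for every vertex, the bags containing it form a connected subtree. Here vertex 4 appears in no bag, so the decomposition is invalid.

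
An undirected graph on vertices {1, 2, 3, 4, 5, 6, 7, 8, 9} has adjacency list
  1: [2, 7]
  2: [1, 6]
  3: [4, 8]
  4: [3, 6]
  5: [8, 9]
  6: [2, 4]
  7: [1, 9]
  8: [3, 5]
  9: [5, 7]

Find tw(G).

2

A width-2 tree decomposition is:
Bags: B1 = {3, 4, 8}  B2 = {4, 5, 8}  B3 = {4, 5, 9}  B4 = {4, 7, 9}  B5 = {1, 4, 7}  B6 = {1, 2, 4}  B7 = {2, 4, 6}
Tree: B1–B2, B2–B3, B3–B4, B4–B5, B5–B6, B6–B7
The largest bag has 3 vertices, giving width 2; this decomposition certifies tw(G) ≤ 2. For the lower bound, G contains the cycle 4–3–8–5–9–7–1–2–6–4, so G is not a forest; only forests have treewidth ≤ 1, hence tw(G) ≥ 2. Hence tw(G) = 2 exactly.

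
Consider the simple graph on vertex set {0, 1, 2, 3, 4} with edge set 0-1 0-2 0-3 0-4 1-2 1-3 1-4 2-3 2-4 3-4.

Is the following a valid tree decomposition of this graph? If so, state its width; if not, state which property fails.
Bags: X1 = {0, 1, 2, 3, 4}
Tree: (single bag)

Checking the three conditions: (i) the bags cover all of {0, 1, 2, 3, 4}; (ii) for each edge, some bag contains both endpoints; (iii) the bags containing any fixed vertex form a subtree. All hold, so the decomposition is valid with width 5 − 1 = 4.

Yes; width 4.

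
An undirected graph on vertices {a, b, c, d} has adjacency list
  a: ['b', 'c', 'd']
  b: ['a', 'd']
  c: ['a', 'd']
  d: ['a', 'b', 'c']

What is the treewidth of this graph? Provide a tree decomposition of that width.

Treewidth 2.
One optimal decomposition is:
Bags: B1 = {a, b, d}  B2 = {a, c, d}
Tree: B1–B2

Each bag holds 3 vertices, so the decomposition has width 2, which upper-bounds the treewidth. Conversely, {a, c, d} is a clique of size 3, and the vertices of any clique must share a bag in every tree decomposition; so some bag has ≥ 3 vertices and tw(G) ≥ 2. Therefore the treewidth is 2.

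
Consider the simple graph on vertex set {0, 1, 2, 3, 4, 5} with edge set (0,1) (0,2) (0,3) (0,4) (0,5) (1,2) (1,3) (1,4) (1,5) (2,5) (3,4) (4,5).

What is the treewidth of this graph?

3

A width-3 tree decomposition is:
Bags: B1 = {0, 1, 2, 5}  B2 = {0, 1, 4, 5}  B3 = {0, 1, 3, 4}
Tree: B1–B2, B2–B3
The largest bag has 4 vertices, giving width 3; this decomposition certifies tw(G) ≤ 3. For the lower bound, the 4 vertices {0, 1, 2, 5} are pairwise adjacent, and any tree decomposition puts a clique entirely inside one bag — forcing width ≥ 3. Combining the bounds, tw(G) = 3.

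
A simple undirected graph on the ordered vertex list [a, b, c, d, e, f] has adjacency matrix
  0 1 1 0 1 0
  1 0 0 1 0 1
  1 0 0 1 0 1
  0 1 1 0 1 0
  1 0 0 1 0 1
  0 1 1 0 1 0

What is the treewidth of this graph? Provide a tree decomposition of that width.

Every bag has size at most 4, so the width is 4 − 1 = 3 and tw(G) ≤ 3. For the lower bound: the 4 vertex sets {b,d}, {e,f}, {c}, {a} are disjoint, each induces a connected subgraph, and every pair is joined by at least one edge of G. Contracting each set to a single vertex therefore yields K_{4} as a minor, and since treewidth is minor-monotone, tw(G) ≥ tw(K_{4}) = 3. Combining the bounds, tw(G) = 3.

Treewidth 3.
One such decomposition:
Bags: B1 = {b, c, d, e}  B2 = {b, c, e, f}  B3 = {a, b, c, e}
Tree: B1–B2, B2–B3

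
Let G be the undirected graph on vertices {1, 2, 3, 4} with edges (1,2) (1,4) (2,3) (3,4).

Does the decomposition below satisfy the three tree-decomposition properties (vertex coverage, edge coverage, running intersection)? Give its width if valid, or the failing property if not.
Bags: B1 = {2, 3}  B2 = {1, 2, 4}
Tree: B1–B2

A tree decomposition must satisfy three properties: every vertex lies in some bag; for every edge, both endpoints lie together in some bag; and for every vertex, the bags containing it form a connected subtree. Here edge (4,3) lies in no bag, so the decomposition is invalid.

No — edge (4,3) lies in no bag.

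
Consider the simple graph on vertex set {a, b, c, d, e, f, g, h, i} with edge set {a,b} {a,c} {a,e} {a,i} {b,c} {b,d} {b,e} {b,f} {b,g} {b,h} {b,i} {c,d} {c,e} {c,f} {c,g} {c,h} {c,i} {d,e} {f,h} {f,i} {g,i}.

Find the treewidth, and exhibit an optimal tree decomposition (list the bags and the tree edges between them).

Treewidth 3.
One such decomposition:
Bags: B1 = {a, b, c, i}  B2 = {b, c, f, i}  B3 = {b, c, f, h}  B4 = {a, b, c, e}  B5 = {b, c, g, i}  B6 = {b, c, d, e}
Tree: B1–B2, B2–B3, B1–B4, B2–B5, B4–B6

The largest bag has 4 vertices, giving width 3; this decomposition certifies tw(G) ≤ 3. For the lower bound, the 4 vertices {b, c, d, e} are pairwise adjacent, and any tree decomposition puts a clique entirely inside one bag — forcing width ≥ 3. Hence tw(G) = 3 exactly.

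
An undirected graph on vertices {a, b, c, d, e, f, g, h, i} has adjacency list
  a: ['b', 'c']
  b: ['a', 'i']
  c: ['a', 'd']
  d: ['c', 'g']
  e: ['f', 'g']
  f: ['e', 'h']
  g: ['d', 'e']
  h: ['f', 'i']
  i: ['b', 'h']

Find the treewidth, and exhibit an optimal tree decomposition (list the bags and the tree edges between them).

Each bag holds 3 vertices, so the decomposition has width 2, which upper-bounds the treewidth. The edges b–i–h–f–e–g–d–c–a–b form a cycle, so G is not a tree and its treewidth is at least 2. Therefore the treewidth is 2.

Treewidth 2.
One optimal decomposition is:
Bags: B1 = {b, h, i}  B2 = {b, f, h}  B3 = {b, e, f}  B4 = {b, e, g}  B5 = {b, d, g}  B6 = {b, c, d}  B7 = {a, b, c}
Tree: B1–B2, B2–B3, B3–B4, B4–B5, B5–B6, B6–B7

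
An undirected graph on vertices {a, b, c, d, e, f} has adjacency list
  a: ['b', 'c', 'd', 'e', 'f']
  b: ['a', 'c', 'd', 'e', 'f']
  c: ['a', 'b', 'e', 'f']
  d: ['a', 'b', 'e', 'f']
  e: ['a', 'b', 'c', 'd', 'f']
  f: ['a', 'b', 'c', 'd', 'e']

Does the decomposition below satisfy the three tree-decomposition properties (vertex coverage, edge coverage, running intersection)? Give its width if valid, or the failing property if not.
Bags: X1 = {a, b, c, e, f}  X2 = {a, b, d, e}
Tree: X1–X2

A tree decomposition must satisfy three properties: every vertex lies in some bag; for every edge, both endpoints lie together in some bag; and for every vertex, the bags containing it form a connected subtree. Here edge (f,d) lies in no bag, so the decomposition is invalid.

No — edge (f,d) lies in no bag.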